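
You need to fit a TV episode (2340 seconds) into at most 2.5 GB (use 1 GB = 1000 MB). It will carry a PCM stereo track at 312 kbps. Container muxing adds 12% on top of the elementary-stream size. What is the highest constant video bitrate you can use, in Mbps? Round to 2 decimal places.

7.32 Mbps

Budget: 2.5 GB = 20000.0 Mb.
Stream payload after overhead: 20000.0 / 1.12 = 17857.1 Mb.
Total bitrate budget: 17857.1 Mb / 2340 s = 7.631 Mbps.
Audio: 312 kbps = 0.312 Mbps.
Video: 7.631 − 0.312 = 7.319 Mbps.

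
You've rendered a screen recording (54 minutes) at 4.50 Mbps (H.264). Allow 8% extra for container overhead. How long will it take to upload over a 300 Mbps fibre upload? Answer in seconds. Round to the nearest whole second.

52 seconds

54 min = 3240 s
File: 4.500 Mbps × 3240 s = 14580.0 Mb.
With 8% container overhead: ×1.08. → 15746.4 Mb.
At 300 Mbps: 15746.4 / 300 = 52.5 s ≈ 52.5 seconds.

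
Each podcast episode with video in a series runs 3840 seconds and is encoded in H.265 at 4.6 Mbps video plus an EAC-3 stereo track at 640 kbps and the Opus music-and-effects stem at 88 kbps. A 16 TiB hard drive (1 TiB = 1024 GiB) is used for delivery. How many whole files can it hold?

Audio total: 640 + 88 = 728 kbps = 0.728 Mbps.
Total bitrate: 5.328 Mbps.
Per item: 5.328 Mbps × 3840 s = 20,460 Mb = 2,557 MB.
Capacity: 16 TiB = 140,737,488 Mb; 6878.83 items → 6878 complete.

6878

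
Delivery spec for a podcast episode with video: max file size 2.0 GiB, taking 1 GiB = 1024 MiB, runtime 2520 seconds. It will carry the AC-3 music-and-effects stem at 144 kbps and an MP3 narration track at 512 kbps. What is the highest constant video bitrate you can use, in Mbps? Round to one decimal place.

Budget: 2.0 GiB = 17179.9 Mb.
Total bitrate budget: 17179.9 Mb / 2520 s = 6.817 Mbps.
Audio total: 144 + 512 = 656 kbps = 0.656 Mbps.
Video: 6.817 − 0.656 = 6.161 Mbps.

6.2 Mbps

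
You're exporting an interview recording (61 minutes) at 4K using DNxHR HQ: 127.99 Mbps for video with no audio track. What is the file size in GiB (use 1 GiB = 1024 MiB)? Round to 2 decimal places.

54.53 GiB

61 min = 3660 s
Total bitrate: 127.99 Mbps.
Stream data: 127.990 Mbps × 3660 s = 468443.4 Mb.
468,443 Mb = 58,555,425,000 bytes ÷ 1,073,741,824 = 54.53 GiB.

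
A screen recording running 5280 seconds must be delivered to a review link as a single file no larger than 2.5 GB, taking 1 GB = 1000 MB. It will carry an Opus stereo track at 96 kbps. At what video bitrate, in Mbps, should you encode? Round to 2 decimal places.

Budget: 2.5 GB = 20000.0 Mb.
Total bitrate budget: 20000.0 Mb / 5280 s = 3.788 Mbps.
Audio: 96 kbps = 0.096 Mbps.
Video: 3.788 − 0.096 = 3.692 Mbps.

3.69 Mbps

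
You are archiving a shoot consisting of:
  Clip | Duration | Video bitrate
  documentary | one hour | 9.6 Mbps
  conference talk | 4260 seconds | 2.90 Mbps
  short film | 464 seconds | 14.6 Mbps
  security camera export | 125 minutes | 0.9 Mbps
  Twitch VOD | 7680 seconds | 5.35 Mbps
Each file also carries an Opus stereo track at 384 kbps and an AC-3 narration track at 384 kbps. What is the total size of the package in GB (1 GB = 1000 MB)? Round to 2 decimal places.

14.95 GB

Audio total: 384 + 384 = 768 kbps = 0.768 Mbps.
documentary: 10.368 Mbps × 3600 s = 37324.8 Mb
conference talk: 3.668 Mbps × 4260 s = 15625.7 Mb
short film: 15.368 Mbps × 464 s = 7130.8 Mb
security camera export: 1.668 Mbps × 7500 s = 12510.0 Mb
Twitch VOD: 6.118 Mbps × 7680 s = 46986.2 Mb
Total: 119577.5 Mb = 14947.2 MB.
= 14.95 GB.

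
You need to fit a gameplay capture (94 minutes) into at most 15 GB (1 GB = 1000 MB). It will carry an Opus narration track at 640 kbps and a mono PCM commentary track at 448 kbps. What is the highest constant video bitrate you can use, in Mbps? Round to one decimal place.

Budget: 15 GB = 120000.0 Mb.
94 min = 5640 s
Total bitrate budget: 120000.0 Mb / 5640 s = 21.277 Mbps.
Audio total: 640 + 448 = 1088 kbps = 1.088 Mbps.
Video: 21.277 − 1.088 = 20.189 Mbps.

20.2 Mbps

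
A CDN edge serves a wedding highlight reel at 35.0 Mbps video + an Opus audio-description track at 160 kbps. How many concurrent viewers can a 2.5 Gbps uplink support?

71

Audio: 160 kbps = 0.160 Mbps.
Per-viewer media rate: 35.160 Mbps.
2.5 Gbps = 2,500 Mbps; 2,500 / 35.160 = 71.10 → 71 viewers.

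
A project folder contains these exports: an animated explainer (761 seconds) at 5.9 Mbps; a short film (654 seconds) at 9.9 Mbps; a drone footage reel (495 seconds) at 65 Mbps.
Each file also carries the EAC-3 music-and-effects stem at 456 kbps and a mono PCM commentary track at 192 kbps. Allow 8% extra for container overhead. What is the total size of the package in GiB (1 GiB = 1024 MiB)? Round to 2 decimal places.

5.58 GiB

Audio total: 456 + 192 = 648 kbps = 0.648 Mbps.
animated explainer: 6.548 Mbps × 761 s × 1.08 = 5381.7 Mb
short film: 10.548 Mbps × 654 s × 1.08 = 7450.3 Mb
drone footage reel: 65.648 Mbps × 495 s × 1.08 = 35095.4 Mb
Total: 47927.4 Mb = 5990.9 MB.
= 5.579 GiB.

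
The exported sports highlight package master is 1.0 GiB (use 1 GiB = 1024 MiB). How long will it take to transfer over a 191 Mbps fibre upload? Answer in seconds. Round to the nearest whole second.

File: 1.0 GiB = 8589.9 Mb.
At 191 Mbps: 8589.9 / 191 = 45.0 s ≈ 45 seconds.

45 seconds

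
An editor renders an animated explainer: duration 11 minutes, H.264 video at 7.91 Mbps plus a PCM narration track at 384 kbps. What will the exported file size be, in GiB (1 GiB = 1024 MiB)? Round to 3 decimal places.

11 min = 660 s
Audio: 384 kbps = 0.384 Mbps.
Total bitrate: 7.91 + 0.384 = 8.294 Mbps.
Stream data: 8.294 Mbps × 660 s = 5474.0 Mb.
5,474 Mb = 684,255,000 bytes ÷ 1,073,741,824 = 0.6373 GiB.

0.637 GiB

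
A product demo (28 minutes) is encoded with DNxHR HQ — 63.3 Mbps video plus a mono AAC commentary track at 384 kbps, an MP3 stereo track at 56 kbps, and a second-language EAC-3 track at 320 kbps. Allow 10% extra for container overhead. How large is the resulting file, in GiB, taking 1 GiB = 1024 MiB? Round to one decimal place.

28 min = 1680 s
Audio total: 384 + 56 + 320 = 760 kbps = 0.760 Mbps.
Total bitrate: 63.3 + 0.760 = 64.060 Mbps.
Stream data: 64.060 Mbps × 1680 s = 107620.8 Mb.
With 10% container overhead: ×1.10.
118,383 Mb = 14,797,860,000 bytes ÷ 1,073,741,824 = 13.78 GiB.

13.8 GiB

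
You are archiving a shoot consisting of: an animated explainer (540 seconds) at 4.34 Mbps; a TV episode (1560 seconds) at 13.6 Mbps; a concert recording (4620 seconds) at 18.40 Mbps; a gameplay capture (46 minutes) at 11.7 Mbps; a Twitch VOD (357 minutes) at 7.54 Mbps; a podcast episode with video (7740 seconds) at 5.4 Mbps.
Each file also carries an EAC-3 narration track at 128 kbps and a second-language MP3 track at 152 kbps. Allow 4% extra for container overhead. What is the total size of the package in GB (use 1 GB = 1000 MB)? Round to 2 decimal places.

Audio total: 128 + 152 = 280 kbps = 0.280 Mbps.
animated explainer: 4.620 Mbps × 540 s × 1.04 = 2594.6 Mb
TV episode: 13.880 Mbps × 1560 s × 1.04 = 22518.9 Mb
concert recording: 18.680 Mbps × 4620 s × 1.04 = 89753.7 Mb
gameplay capture: 11.980 Mbps × 2760 s × 1.04 = 34387.4 Mb
Twitch VOD: 7.820 Mbps × 21420 s × 1.04 = 174204.6 Mb
podcast episode with video: 5.680 Mbps × 7740 s × 1.04 = 45721.7 Mb
Total: 369180.9 Mb = 46147.6 MB.
= 46.15 GB.

46.15 GB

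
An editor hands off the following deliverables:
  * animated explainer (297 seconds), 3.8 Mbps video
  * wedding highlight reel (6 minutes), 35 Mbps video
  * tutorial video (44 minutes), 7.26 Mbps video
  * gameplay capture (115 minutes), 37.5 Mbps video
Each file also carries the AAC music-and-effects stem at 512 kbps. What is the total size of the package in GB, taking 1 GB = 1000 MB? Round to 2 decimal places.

37.11 GB

Audio: 512 kbps = 0.512 Mbps.
animated explainer: 4.312 Mbps × 297 s = 1280.7 Mb
wedding highlight reel: 35.512 Mbps × 360 s = 12784.3 Mb
tutorial video: 7.772 Mbps × 2640 s = 20518.1 Mb
gameplay capture: 38.012 Mbps × 6900 s = 262282.8 Mb
Total: 296865.9 Mb = 37108.2 MB.
= 37.11 GB.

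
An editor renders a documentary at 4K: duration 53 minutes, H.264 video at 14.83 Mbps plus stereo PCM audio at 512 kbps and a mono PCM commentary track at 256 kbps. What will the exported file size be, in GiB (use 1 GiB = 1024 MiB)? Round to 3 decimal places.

5.774 GiB

53 min = 3180 s
Audio total: 512 + 256 = 768 kbps = 0.768 Mbps.
Total bitrate: 14.83 + 0.768 = 15.598 Mbps.
Stream data: 15.598 Mbps × 3180 s = 49601.6 Mb.
49,602 Mb = 6,200,205,000 bytes ÷ 1,073,741,824 = 5.774 GiB.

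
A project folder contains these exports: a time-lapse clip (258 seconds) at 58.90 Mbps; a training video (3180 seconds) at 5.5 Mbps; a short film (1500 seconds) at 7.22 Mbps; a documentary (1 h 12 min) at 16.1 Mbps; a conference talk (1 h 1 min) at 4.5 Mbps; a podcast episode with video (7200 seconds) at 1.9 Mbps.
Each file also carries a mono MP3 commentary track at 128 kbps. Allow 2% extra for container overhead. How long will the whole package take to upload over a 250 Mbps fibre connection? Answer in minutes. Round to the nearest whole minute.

10 minutes

Audio: 128 kbps = 0.128 Mbps.
time-lapse clip: 59.028 Mbps × 258 s × 1.02 = 15533.8 Mb
training video: 5.628 Mbps × 3180 s × 1.02 = 18255.0 Mb
short film: 7.348 Mbps × 1500 s × 1.02 = 11242.4 Mb
documentary: 16.228 Mbps × 4320 s × 1.02 = 71507.1 Mb
conference talk: 4.628 Mbps × 3660 s × 1.02 = 17277.2 Mb
podcast episode with video: 2.028 Mbps × 7200 s × 1.02 = 14893.6 Mb
Total: 148709.2 Mb = 18588.6 MB.
At 250 Mbps: 148709.2 / 250 = 595 s ≈ 9.91 minutes.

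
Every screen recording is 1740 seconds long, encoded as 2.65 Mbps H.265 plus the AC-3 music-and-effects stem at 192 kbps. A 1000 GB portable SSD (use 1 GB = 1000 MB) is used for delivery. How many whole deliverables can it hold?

Audio: 192 kbps = 0.192 Mbps.
Total bitrate: 2.842 Mbps.
Per item: 2.842 Mbps × 1740 s = 4,945 Mb = 618.1 MB.
Capacity: 1000 GB = 8,000,000 Mb; 1617.77 items → 1617 complete.

1617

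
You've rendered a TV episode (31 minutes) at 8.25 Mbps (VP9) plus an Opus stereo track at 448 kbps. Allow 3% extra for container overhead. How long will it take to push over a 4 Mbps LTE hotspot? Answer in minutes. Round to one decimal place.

69.4 minutes

31 min = 1860 s
Audio: 448 kbps = 0.448 Mbps.
Total bitrate: 8.698 Mbps.
File: 8.698 Mbps × 1860 s = 16178.3 Mb.
With 3% container overhead: ×1.03. → 16663.6 Mb.
At 4 Mbps: 16663.6 / 4 = 4165.9 s ≈ 69.4 minutes.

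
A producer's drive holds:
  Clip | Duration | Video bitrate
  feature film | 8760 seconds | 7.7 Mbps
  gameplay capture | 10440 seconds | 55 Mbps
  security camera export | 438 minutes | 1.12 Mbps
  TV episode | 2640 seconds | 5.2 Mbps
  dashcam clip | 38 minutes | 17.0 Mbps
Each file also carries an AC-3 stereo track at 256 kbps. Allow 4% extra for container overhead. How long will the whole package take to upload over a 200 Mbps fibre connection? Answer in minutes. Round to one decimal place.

63.8 minutes

Audio: 256 kbps = 0.256 Mbps.
feature film: 7.956 Mbps × 8760 s × 1.04 = 72482.3 Mb
gameplay capture: 55.256 Mbps × 10440 s × 1.04 = 599947.5 Mb
security camera export: 1.376 Mbps × 26280 s × 1.04 = 37607.7 Mb
TV episode: 5.456 Mbps × 2640 s × 1.04 = 14980.0 Mb
dashcam clip: 17.256 Mbps × 2280 s × 1.04 = 40917.4 Mb
Total: 765935.0 Mb = 95741.9 MB.
At 200 Mbps: 765935.0 / 200 = 3830 s ≈ 63.8 minutes.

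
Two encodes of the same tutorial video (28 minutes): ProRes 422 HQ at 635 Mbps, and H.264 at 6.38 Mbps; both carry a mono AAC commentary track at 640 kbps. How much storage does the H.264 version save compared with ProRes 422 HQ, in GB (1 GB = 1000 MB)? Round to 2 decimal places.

132.01 GB

28 min = 1680 s
Audio: 640 kbps = 0.640 Mbps.
ProRes 422 HQ: 635.640 Mbps × 1680 s = 1067875.2 Mb = 133.484 GB.
H.264: 7.020 Mbps × 1680 s = 11793.6 Mb = 1.474 GB.
Saving: 133.484 − 1.474 = 132.010 GB.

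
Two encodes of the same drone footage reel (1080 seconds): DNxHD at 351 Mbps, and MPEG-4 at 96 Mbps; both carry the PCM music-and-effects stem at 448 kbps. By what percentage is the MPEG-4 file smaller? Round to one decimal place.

72.6%

Audio: 448 kbps = 0.448 Mbps.
DNxHD: 351.448 Mbps × 1080 s = 379563.8 Mb = 44.187 GiB.
MPEG-4: 96.448 Mbps × 1080 s = 104163.8 Mb = 12.126 GiB.
Reduction: (1 − 12.126/44.187) × 100 = 72.56%.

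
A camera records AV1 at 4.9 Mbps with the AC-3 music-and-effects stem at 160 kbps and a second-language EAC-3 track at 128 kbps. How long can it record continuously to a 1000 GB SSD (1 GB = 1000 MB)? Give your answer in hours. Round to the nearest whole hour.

428 hours

Audio total: 160 + 128 = 288 kbps = 0.288 Mbps.
Total bitrate: 4.9 + 0.288 = 5.188 Mbps.
Capacity: 1000 GB = 8,000,000 Mb.
Recording time: 8,000,000 / 5.188 = 1,542,020 s ≈ 428 hours.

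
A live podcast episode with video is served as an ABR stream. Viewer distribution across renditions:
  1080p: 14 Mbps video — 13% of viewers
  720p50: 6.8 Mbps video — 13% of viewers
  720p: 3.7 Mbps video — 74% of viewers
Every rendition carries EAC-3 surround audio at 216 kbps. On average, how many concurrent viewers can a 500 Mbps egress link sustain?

88

Audio: 216 kbps = 0.216 Mbps.
Average per-viewer bitrate: 0.13×14.216 + 0.13×7.016 + 0.74×3.916 = 5.658 Mbps.
500 Mbps = 500.0 Mbps; 500.0 / 5.658 = 88.37 → 88.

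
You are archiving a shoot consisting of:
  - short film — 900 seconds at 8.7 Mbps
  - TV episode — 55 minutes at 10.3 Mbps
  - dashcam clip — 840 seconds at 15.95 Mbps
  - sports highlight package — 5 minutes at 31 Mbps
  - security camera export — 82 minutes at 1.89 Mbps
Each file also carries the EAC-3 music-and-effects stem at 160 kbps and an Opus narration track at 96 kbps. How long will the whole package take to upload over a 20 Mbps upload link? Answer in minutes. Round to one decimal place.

Audio total: 160 + 96 = 256 kbps = 0.256 Mbps.
short film: 8.956 Mbps × 900 s = 8060.4 Mb
TV episode: 10.556 Mbps × 3300 s = 34834.8 Mb
dashcam clip: 16.206 Mbps × 840 s = 13613.0 Mb
sports highlight package: 31.256 Mbps × 300 s = 9376.8 Mb
security camera export: 2.146 Mbps × 4920 s = 10558.3 Mb
Total: 76443.4 Mb = 9555.4 MB.
At 20 Mbps: 76443.4 / 20 = 3822 s ≈ 63.7 minutes.

63.7 minutes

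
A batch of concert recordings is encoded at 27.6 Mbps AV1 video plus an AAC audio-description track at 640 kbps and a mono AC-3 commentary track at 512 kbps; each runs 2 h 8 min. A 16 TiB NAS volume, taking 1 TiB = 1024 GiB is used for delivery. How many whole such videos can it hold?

2 h 8 min = 128 min = 7680 s
Audio total: 640 + 512 = 1152 kbps = 1.152 Mbps.
Total bitrate: 28.752 Mbps.
Per item: 28.752 Mbps × 7680 s = 220,815 Mb = 27,602 MB.
Capacity: 16 TiB = 140,737,488 Mb; 637.35 items → 637 complete.

637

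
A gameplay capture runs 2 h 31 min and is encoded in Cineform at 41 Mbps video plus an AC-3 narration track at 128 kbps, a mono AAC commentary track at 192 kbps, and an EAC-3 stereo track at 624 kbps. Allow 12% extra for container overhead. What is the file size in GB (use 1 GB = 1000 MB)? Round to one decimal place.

53.2 GB

2 h 31 min = 151 min = 9060 s
Audio total: 128 + 192 + 624 = 944 kbps = 0.944 Mbps.
Total bitrate: 41 + 0.944 = 41.944 Mbps.
Stream data: 41.944 Mbps × 9060 s = 380012.6 Mb.
With 12% container overhead: ×1.12.
425,614 Mb ÷ 8 = 53,202 MB → 53.20 GB.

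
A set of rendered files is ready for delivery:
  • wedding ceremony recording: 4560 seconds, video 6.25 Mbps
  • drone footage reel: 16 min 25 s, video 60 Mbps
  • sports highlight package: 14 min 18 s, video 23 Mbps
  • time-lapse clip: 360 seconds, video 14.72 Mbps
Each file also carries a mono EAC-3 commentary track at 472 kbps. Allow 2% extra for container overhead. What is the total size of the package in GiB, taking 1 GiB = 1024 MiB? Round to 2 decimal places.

13.75 GiB

Audio: 472 kbps = 0.472 Mbps.
wedding ceremony recording: 6.722 Mbps × 4560 s × 1.02 = 31265.4 Mb
drone footage reel: 60.472 Mbps × 985 s × 1.02 = 60756.2 Mb
sports highlight package: 23.472 Mbps × 858 s × 1.02 = 20541.8 Mb
time-lapse clip: 15.192 Mbps × 360 s × 1.02 = 5578.5 Mb
Total: 118141.8 Mb = 14767.7 MB.
= 13.75 GiB.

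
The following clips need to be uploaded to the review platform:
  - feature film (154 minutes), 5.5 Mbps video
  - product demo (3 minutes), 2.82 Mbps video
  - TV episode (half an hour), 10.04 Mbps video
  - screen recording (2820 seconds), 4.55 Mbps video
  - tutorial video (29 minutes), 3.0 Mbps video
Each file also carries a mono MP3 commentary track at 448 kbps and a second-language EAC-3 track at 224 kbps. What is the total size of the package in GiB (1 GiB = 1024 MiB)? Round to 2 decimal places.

11.42 GiB

Audio total: 448 + 224 = 672 kbps = 0.672 Mbps.
feature film: 6.172 Mbps × 9240 s = 57029.3 Mb
product demo: 3.492 Mbps × 180 s = 628.6 Mb
TV episode: 10.712 Mbps × 1800 s = 19281.6 Mb
screen recording: 5.222 Mbps × 2820 s = 14726.0 Mb
tutorial video: 3.672 Mbps × 1740 s = 6389.3 Mb
Total: 98054.8 Mb = 12256.8 MB.
= 11.42 GiB.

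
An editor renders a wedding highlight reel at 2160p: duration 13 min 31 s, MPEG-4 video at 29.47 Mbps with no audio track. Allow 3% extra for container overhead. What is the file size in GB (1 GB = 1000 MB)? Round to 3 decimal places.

13 min 31 s = 811 s
Total bitrate: 29.47 Mbps.
Stream data: 29.470 Mbps × 811 s = 23900.2 Mb.
With 3% container overhead: ×1.03.
24,617 Mb ÷ 8 = 3,077 MB → 3.077 GB.

3.077 GB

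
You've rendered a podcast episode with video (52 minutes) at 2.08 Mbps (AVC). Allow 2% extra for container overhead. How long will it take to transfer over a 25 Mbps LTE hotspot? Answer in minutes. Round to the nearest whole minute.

4 minutes

52 min = 3120 s
File: 2.080 Mbps × 3120 s = 6489.6 Mb.
With 2% container overhead: ×1.02. → 6619.4 Mb.
At 25 Mbps: 6619.4 / 25 = 264.8 s ≈ 4.41 minutes.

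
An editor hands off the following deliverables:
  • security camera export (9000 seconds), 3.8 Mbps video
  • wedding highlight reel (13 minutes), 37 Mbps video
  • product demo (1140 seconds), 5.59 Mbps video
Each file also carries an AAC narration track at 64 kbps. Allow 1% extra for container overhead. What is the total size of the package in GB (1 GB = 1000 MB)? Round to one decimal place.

Audio: 64 kbps = 0.064 Mbps.
security camera export: 3.864 Mbps × 9000 s × 1.01 = 35123.8 Mb
wedding highlight reel: 37.064 Mbps × 780 s × 1.01 = 29199.0 Mb
product demo: 5.654 Mbps × 1140 s × 1.01 = 6510.0 Mb
Total: 70832.8 Mb = 8854.1 MB.
= 8.854 GB.

8.9 GB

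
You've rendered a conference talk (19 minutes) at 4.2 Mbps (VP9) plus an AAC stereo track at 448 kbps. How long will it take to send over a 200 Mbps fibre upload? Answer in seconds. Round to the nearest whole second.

19 min = 1140 s
Audio: 448 kbps = 0.448 Mbps.
Total bitrate: 4.648 Mbps.
File: 4.648 Mbps × 1140 s = 5298.7 Mb.
At 200 Mbps: 5298.7 / 200 = 26.5 s ≈ 26.5 seconds.

26 seconds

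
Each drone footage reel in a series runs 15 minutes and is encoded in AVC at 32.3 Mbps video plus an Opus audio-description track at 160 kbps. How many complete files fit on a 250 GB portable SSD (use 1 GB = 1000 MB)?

15 min = 900 s
Audio: 160 kbps = 0.160 Mbps.
Total bitrate: 32.460 Mbps.
Per item: 32.460 Mbps × 900 s = 29,214 Mb = 3,652 MB.
Capacity: 250 GB = 2,000,000 Mb; 68.46 items → 68 complete.

68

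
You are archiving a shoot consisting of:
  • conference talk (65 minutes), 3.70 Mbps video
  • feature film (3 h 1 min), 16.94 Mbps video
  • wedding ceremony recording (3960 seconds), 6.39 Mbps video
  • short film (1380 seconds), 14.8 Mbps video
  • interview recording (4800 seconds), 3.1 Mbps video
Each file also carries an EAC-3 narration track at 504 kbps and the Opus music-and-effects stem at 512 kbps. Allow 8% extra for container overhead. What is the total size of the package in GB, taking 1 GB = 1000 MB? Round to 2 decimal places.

Audio total: 504 + 512 = 1016 kbps = 1.016 Mbps.
conference talk: 4.716 Mbps × 3900 s × 1.08 = 19863.8 Mb
feature film: 17.956 Mbps × 10860 s × 1.08 = 210602.3 Mb
wedding ceremony recording: 7.406 Mbps × 3960 s × 1.08 = 31674.0 Mb
short film: 15.816 Mbps × 1380 s × 1.08 = 23572.2 Mb
interview recording: 4.116 Mbps × 4800 s × 1.08 = 21337.3 Mb
Total: 307049.6 Mb = 38381.2 MB.
= 38.38 GB.

38.38 GB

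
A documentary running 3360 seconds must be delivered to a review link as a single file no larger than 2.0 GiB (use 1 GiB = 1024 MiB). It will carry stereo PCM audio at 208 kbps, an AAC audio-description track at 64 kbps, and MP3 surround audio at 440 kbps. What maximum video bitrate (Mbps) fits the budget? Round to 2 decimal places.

Budget: 2.0 GiB = 17179.9 Mb.
Total bitrate budget: 17179.9 Mb / 3360 s = 5.113 Mbps.
Audio total: 208 + 64 + 440 = 712 kbps = 0.712 Mbps.
Video: 5.113 − 0.712 = 4.401 Mbps.

4.40 Mbps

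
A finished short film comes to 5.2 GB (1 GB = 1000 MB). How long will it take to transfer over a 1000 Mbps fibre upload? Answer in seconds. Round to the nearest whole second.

42 seconds

File: 5.2 GB = 41600.0 Mb.
At 1000 Mbps: 41600.0 / 1000 = 41.6 s ≈ 41.6 seconds.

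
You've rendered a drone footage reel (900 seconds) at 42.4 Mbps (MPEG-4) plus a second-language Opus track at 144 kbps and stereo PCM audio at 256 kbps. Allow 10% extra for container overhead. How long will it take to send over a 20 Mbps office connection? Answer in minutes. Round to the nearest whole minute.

35 minutes

Audio total: 144 + 256 = 400 kbps = 0.400 Mbps.
Total bitrate: 42.800 Mbps.
File: 42.800 Mbps × 900 s = 38520.0 Mb.
With 10% container overhead: ×1.10. → 42372.0 Mb.
At 20 Mbps: 42372.0 / 20 = 2118.6 s ≈ 35.3 minutes.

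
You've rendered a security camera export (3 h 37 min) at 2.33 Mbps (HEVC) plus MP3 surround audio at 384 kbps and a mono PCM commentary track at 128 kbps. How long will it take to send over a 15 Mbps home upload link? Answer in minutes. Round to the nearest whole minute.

3 h 37 min = 217 min = 13020 s
Audio total: 384 + 128 = 512 kbps = 0.512 Mbps.
Total bitrate: 2.842 Mbps.
File: 2.842 Mbps × 13020 s = 37002.8 Mb.
At 15 Mbps: 37002.8 / 15 = 2466.9 s ≈ 41.1 minutes.

41 minutes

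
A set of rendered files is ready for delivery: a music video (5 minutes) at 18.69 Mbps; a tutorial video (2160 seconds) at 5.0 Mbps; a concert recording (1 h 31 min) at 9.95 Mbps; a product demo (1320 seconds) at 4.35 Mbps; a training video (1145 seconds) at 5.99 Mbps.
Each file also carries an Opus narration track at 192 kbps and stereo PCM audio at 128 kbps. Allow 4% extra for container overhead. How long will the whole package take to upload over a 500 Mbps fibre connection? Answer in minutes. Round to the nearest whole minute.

3 minutes

Audio total: 192 + 128 = 320 kbps = 0.320 Mbps.
music video: 19.010 Mbps × 300 s × 1.04 = 5931.1 Mb
tutorial video: 5.320 Mbps × 2160 s × 1.04 = 11950.8 Mb
concert recording: 10.270 Mbps × 5460 s × 1.04 = 58317.2 Mb
product demo: 4.670 Mbps × 1320 s × 1.04 = 6411.0 Mb
training video: 6.310 Mbps × 1145 s × 1.04 = 7513.9 Mb
Total: 90124.1 Mb = 11265.5 MB.
At 500 Mbps: 90124.1 / 500 = 180 s ≈ 3 minutes.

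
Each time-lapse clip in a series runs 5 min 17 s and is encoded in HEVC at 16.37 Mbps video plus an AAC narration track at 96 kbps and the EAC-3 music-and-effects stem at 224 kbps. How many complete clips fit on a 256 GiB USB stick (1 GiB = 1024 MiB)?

5 min 17 s = 317 s
Audio total: 96 + 224 = 320 kbps = 0.320 Mbps.
Total bitrate: 16.690 Mbps.
Per item: 16.690 Mbps × 317 s = 5,291 Mb = 661.3 MB.
Capacity: 256 GiB = 2,199,023 Mb; 415.64 items → 415 complete.

415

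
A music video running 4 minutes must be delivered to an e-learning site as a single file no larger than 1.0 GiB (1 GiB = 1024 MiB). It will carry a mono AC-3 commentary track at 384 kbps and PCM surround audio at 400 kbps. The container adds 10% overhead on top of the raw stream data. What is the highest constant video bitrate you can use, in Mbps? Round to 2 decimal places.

Budget: 1.0 GiB = 8589.9 Mb.
Stream payload after overhead: 8589.9 / 1.10 = 7809.0 Mb.
4 min = 240 s
Total bitrate budget: 7809.0 Mb / 240 s = 32.538 Mbps.
Audio total: 384 + 400 = 784 kbps = 0.784 Mbps.
Video: 32.538 − 0.784 = 31.754 Mbps.

31.75 Mbps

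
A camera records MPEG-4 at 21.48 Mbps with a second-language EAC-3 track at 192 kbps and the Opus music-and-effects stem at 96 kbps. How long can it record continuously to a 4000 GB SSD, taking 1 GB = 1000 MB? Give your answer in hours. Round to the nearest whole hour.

Audio total: 192 + 96 = 288 kbps = 0.288 Mbps.
Total bitrate: 21.48 + 0.288 = 21.768 Mbps.
Capacity: 4000 GB = 32,000,000 Mb.
Recording time: 32,000,000 / 21.768 = 1,470,048 s ≈ 408 hours.

408 hours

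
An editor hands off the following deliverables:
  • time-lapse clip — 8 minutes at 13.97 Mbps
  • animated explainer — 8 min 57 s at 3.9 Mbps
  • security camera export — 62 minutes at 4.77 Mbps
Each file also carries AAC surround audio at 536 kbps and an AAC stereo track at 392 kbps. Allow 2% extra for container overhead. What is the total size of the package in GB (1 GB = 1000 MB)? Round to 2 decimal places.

Audio total: 536 + 392 = 928 kbps = 0.928 Mbps.
time-lapse clip: 14.898 Mbps × 480 s × 1.02 = 7294.1 Mb
animated explainer: 4.828 Mbps × 537 s × 1.02 = 2644.5 Mb
security camera export: 5.698 Mbps × 3720 s × 1.02 = 21620.5 Mb
Total: 31559.0 Mb = 3944.9 MB.
= 3.945 GB.

3.94 GB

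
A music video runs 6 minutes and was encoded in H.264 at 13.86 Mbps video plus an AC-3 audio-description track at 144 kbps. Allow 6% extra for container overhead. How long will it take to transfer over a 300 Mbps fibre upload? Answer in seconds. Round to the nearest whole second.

6 min = 360 s
Audio: 144 kbps = 0.144 Mbps.
Total bitrate: 14.004 Mbps.
File: 14.004 Mbps × 360 s = 5041.4 Mb.
With 6% container overhead: ×1.06. → 5343.9 Mb.
At 300 Mbps: 5343.9 / 300 = 17.8 s ≈ 17.8 seconds.

18 seconds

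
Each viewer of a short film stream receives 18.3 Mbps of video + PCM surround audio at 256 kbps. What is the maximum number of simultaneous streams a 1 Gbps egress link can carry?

Audio: 256 kbps = 0.256 Mbps.
Per-viewer media rate: 18.556 Mbps.
1 Gbps = 1,000 Mbps; 1,000 / 18.556 = 53.89 → 53 viewers.

53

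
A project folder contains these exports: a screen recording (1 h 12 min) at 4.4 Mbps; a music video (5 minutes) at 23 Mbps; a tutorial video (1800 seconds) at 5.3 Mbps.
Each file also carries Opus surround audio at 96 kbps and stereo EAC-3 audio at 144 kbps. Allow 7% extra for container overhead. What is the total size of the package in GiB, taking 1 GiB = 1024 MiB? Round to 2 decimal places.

4.61 GiB

Audio total: 96 + 144 = 240 kbps = 0.240 Mbps.
screen recording: 4.640 Mbps × 4320 s × 1.07 = 21447.9 Mb
music video: 23.240 Mbps × 300 s × 1.07 = 7460.0 Mb
tutorial video: 5.540 Mbps × 1800 s × 1.07 = 10670.0 Mb
Total: 39578.0 Mb = 4947.3 MB.
= 4.607 GiB.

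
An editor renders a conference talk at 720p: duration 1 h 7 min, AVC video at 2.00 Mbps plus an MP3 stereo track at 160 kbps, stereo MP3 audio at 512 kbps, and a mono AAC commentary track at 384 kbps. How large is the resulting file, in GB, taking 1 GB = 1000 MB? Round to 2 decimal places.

1.54 GB

1 h 7 min = 67 min = 4020 s
Audio total: 160 + 512 + 384 = 1056 kbps = 1.056 Mbps.
Total bitrate: 2.00 + 1.056 = 3.056 Mbps.
Stream data: 3.056 Mbps × 4020 s = 12285.1 Mb.
12,285 Mb ÷ 8 = 1,536 MB → 1.536 GB.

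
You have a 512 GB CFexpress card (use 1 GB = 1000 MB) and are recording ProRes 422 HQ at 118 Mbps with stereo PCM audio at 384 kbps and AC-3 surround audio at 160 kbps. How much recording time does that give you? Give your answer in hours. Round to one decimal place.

Audio total: 384 + 160 = 544 kbps = 0.544 Mbps.
Total bitrate: 118 + 0.544 = 118.544 Mbps.
Capacity: 512 GB = 4,096,000 Mb.
Recording time: 4,096,000 / 118.544 = 34,553 s ≈ 9.60 hours.

9.6 hours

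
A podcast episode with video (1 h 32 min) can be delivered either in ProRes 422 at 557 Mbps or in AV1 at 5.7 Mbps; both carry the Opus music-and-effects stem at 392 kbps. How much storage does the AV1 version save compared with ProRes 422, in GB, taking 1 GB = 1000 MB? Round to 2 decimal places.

1 h 32 min = 92 min = 5520 s
Audio: 392 kbps = 0.392 Mbps.
ProRes 422: 557.392 Mbps × 5520 s = 3076803.8 Mb = 384.600 GB.
AV1: 6.092 Mbps × 5520 s = 33627.8 Mb = 4.203 GB.
Saving: 384.600 − 4.203 = 380.397 GB.

380.40 GB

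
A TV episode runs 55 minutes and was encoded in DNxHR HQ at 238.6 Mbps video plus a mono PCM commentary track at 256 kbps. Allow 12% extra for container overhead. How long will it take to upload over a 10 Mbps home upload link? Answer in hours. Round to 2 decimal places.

24.52 hours

55 min = 3300 s
Audio: 256 kbps = 0.256 Mbps.
Total bitrate: 238.856 Mbps.
File: 238.856 Mbps × 3300 s = 788224.8 Mb.
With 12% container overhead: ×1.12. → 882811.8 Mb.
At 10 Mbps: 882811.8 / 10 = 88281.2 s ≈ 24.5 hours.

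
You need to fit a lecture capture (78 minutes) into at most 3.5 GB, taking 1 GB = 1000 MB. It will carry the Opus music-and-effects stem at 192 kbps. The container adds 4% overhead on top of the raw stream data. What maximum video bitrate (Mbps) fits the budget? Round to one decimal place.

Budget: 3.5 GB = 28000.0 Mb.
Stream payload after overhead: 28000.0 / 1.04 = 26923.1 Mb.
78 min = 4680 s
Total bitrate budget: 26923.1 Mb / 4680 s = 5.753 Mbps.
Audio: 192 kbps = 0.192 Mbps.
Video: 5.753 − 0.192 = 5.561 Mbps.

5.6 Mbps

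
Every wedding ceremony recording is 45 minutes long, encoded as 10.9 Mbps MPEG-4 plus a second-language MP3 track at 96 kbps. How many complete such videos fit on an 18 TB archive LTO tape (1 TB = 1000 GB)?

4850

45 min = 2700 s
Audio: 96 kbps = 0.096 Mbps.
Total bitrate: 10.996 Mbps.
Per item: 10.996 Mbps × 2700 s = 29,689 Mb = 3,711 MB.
Capacity: 18 TB = 144,000,000 Mb; 4850.25 items → 4850 complete.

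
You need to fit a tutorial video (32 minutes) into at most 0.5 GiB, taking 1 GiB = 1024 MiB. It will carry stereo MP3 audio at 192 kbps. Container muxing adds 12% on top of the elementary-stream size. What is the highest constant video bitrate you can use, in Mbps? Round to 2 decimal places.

1.81 Mbps

Budget: 0.5 GiB = 4295.0 Mb.
Stream payload after overhead: 4295.0 / 1.12 = 3834.8 Mb.
32 min = 1920 s
Total bitrate budget: 3834.8 Mb / 1920 s = 1.997 Mbps.
Audio: 192 kbps = 0.192 Mbps.
Video: 1.997 − 0.192 = 1.805 Mbps.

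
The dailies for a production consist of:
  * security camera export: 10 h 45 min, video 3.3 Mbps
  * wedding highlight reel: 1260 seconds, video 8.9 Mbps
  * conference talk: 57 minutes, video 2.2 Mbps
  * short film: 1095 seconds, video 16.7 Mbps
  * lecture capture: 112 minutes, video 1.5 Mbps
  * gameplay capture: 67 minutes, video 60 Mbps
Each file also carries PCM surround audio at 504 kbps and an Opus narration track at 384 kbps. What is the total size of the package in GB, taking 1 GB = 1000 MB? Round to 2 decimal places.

58.13 GB

Audio total: 504 + 384 = 888 kbps = 0.888 Mbps.
security camera export: 4.188 Mbps × 38700 s = 162075.6 Mb
wedding highlight reel: 9.788 Mbps × 1260 s = 12332.9 Mb
conference talk: 3.088 Mbps × 3420 s = 10561.0 Mb
short film: 17.588 Mbps × 1095 s = 19258.9 Mb
lecture capture: 2.388 Mbps × 6720 s = 16047.4 Mb
gameplay capture: 60.888 Mbps × 4020 s = 244769.8 Mb
Total: 465045.4 Mb = 58130.7 MB.
= 58.13 GB.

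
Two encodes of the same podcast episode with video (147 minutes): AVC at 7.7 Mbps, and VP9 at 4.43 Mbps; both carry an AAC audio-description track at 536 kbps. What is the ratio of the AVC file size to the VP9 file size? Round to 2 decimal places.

1.66

147 min = 8820 s
Audio: 536 kbps = 0.536 Mbps.
AVC: 8.236 Mbps × 8820 s = 72641.5 Mb = 8.457 GiB.
VP9: 4.966 Mbps × 8820 s = 43800.1 Mb = 5.099 GiB.
Ratio: 8.457 / 5.099 = 1.658.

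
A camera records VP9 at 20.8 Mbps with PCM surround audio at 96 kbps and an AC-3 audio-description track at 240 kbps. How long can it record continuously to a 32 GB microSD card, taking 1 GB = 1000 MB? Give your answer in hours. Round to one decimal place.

Audio total: 96 + 240 = 336 kbps = 0.336 Mbps.
Total bitrate: 20.8 + 0.336 = 21.136 Mbps.
Capacity: 32 GB = 256,000 Mb.
Recording time: 256,000 / 21.136 = 12,112 s ≈ 3.36 hours.

3.4 hours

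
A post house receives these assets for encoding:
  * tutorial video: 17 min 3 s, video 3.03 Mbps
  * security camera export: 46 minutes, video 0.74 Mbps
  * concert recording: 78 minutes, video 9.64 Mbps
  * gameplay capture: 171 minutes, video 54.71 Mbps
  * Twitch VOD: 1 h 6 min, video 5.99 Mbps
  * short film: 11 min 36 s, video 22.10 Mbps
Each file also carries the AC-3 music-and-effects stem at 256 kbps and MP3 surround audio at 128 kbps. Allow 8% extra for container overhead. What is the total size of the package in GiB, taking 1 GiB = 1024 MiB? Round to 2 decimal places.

Audio total: 256 + 128 = 384 kbps = 0.384 Mbps.
tutorial video: 3.414 Mbps × 1023 s × 1.08 = 3771.9 Mb
security camera export: 1.124 Mbps × 2760 s × 1.08 = 3350.4 Mb
concert recording: 10.024 Mbps × 4680 s × 1.08 = 50665.3 Mb
gameplay capture: 55.094 Mbps × 10260 s × 1.08 = 610485.6 Mb
Twitch VOD: 6.374 Mbps × 3960 s × 1.08 = 27260.3 Mb
short film: 22.484 Mbps × 696 s × 1.08 = 16900.8 Mb
Total: 712434.3 Mb = 89054.3 MB.
= 82.94 GiB.

82.94 GiB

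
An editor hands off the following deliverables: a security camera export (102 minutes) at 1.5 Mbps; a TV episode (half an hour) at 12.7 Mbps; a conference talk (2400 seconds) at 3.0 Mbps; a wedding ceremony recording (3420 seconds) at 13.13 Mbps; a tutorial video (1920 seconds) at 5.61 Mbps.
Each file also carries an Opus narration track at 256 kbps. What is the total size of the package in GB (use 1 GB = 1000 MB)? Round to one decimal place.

12.4 GB

Audio: 256 kbps = 0.256 Mbps.
security camera export: 1.756 Mbps × 6120 s = 10746.7 Mb
TV episode: 12.956 Mbps × 1800 s = 23320.8 Mb
conference talk: 3.256 Mbps × 2400 s = 7814.4 Mb
wedding ceremony recording: 13.386 Mbps × 3420 s = 45780.1 Mb
tutorial video: 5.866 Mbps × 1920 s = 11262.7 Mb
Total: 98924.8 Mb = 12365.6 MB.
= 12.37 GB.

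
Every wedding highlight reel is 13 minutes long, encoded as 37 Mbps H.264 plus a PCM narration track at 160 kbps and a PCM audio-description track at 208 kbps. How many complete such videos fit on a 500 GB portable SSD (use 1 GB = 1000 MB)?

13 min = 780 s
Audio total: 160 + 208 = 368 kbps = 0.368 Mbps.
Total bitrate: 37.368 Mbps.
Per item: 37.368 Mbps × 780 s = 29,147 Mb = 3,643 MB.
Capacity: 500 GB = 4,000,000 Mb; 137.24 items → 137 complete.

137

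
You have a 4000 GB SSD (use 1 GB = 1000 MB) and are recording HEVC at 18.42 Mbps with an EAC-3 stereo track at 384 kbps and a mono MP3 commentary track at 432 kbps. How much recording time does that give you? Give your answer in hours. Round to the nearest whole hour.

462 hours

Audio total: 384 + 432 = 816 kbps = 0.816 Mbps.
Total bitrate: 18.42 + 0.816 = 19.236 Mbps.
Capacity: 4000 GB = 32,000,000 Mb.
Recording time: 32,000,000 / 19.236 = 1,663,548 s ≈ 462 hours.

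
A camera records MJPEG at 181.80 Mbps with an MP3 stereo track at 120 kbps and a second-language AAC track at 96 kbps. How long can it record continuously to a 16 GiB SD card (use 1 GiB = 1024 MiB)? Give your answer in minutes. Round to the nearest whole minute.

Audio total: 120 + 96 = 216 kbps = 0.216 Mbps.
Total bitrate: 181.80 + 0.216 = 182.016 Mbps.
Capacity: 16 GiB = 137,439 Mb.
Recording time: 137,439 / 182.016 = 755.1 s ≈ 12.6 minutes.

13 minutes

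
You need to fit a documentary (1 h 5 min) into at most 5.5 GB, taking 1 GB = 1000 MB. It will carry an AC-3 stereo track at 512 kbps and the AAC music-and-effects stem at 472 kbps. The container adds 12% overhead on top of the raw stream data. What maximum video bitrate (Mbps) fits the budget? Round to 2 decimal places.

9.09 Mbps

Budget: 5.5 GB = 44000.0 Mb.
Stream payload after overhead: 44000.0 / 1.12 = 39285.7 Mb.
1 h 5 min = 65 min = 3900 s
Total bitrate budget: 39285.7 Mb / 3900 s = 10.073 Mbps.
Audio total: 512 + 472 = 984 kbps = 0.984 Mbps.
Video: 10.073 − 0.984 = 9.089 Mbps.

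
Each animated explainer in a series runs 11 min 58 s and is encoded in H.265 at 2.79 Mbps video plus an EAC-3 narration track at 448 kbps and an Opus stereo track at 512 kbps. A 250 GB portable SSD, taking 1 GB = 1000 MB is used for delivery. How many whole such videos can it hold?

742

11 min 58 s = 718 s
Audio total: 448 + 512 = 960 kbps = 0.960 Mbps.
Total bitrate: 3.750 Mbps.
Per item: 3.750 Mbps × 718 s = 2,692 Mb = 336.6 MB.
Capacity: 250 GB = 2,000,000 Mb; 742.80 items → 742 complete.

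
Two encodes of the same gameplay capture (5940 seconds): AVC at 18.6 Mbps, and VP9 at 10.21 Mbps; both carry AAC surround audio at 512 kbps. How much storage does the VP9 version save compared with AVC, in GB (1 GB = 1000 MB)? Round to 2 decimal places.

Audio: 512 kbps = 0.512 Mbps.
AVC: 19.112 Mbps × 5940 s = 113525.3 Mb = 14.191 GB.
VP9: 10.722 Mbps × 5940 s = 63688.7 Mb = 7.961 GB.
Saving: 14.191 − 7.961 = 6.230 GB.

6.23 GB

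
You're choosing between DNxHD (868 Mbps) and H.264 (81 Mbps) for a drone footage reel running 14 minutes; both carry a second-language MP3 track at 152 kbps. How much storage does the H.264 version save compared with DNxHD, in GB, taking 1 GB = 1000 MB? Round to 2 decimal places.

82.64 GB

14 min = 840 s
Audio: 152 kbps = 0.152 Mbps.
DNxHD: 868.152 Mbps × 840 s = 729247.7 Mb = 91.156 GB.
H.264: 81.152 Mbps × 840 s = 68167.7 Mb = 8.521 GB.
Saving: 91.156 − 8.521 = 82.635 GB.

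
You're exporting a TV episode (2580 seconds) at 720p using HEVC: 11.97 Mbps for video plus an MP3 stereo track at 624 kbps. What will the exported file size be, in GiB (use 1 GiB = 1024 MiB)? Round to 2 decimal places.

3.78 GiB

Audio: 624 kbps = 0.624 Mbps.
Total bitrate: 11.97 + 0.624 = 12.594 Mbps.
Stream data: 12.594 Mbps × 2580 s = 32492.5 Mb.
32,493 Mb = 4,061,565,000 bytes ÷ 1,073,741,824 = 3.783 GiB.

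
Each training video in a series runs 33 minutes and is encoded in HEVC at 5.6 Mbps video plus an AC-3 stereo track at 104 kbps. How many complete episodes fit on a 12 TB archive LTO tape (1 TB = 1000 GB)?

33 min = 1980 s
Audio: 104 kbps = 0.104 Mbps.
Total bitrate: 5.704 Mbps.
Per item: 5.704 Mbps × 1980 s = 11,294 Mb = 1,412 MB.
Capacity: 12 TB = 96,000,000 Mb; 8500.15 items → 8500 complete.

8500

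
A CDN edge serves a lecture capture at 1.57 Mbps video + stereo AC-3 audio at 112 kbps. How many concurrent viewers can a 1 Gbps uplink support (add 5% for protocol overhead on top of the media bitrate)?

Audio: 112 kbps = 0.112 Mbps.
Per-viewer media rate: 1.682 Mbps.
On the wire with 5% overhead: 1.766 Mbps.
1 Gbps = 1,000 Mbps; 1,000 / 1.766 = 566.22 → 566 viewers.

566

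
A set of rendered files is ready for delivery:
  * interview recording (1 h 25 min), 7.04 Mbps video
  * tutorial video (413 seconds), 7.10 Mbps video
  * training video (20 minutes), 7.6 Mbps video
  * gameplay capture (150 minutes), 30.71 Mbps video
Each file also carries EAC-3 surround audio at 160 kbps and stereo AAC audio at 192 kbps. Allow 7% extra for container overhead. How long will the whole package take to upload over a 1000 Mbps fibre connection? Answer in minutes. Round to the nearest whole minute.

Audio total: 160 + 192 = 352 kbps = 0.352 Mbps.
interview recording: 7.392 Mbps × 5100 s × 1.07 = 40338.1 Mb
tutorial video: 7.452 Mbps × 413 s × 1.07 = 3293.1 Mb
training video: 7.952 Mbps × 1200 s × 1.07 = 10210.4 Mb
gameplay capture: 31.062 Mbps × 9000 s × 1.07 = 299127.1 Mb
Total: 352968.7 Mb = 44121.1 MB.
At 1000 Mbps: 352968.7 / 1000 = 353 s ≈ 5.88 minutes.

6 minutes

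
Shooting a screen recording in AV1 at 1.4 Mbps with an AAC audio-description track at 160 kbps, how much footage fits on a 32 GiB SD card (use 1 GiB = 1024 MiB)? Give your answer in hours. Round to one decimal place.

Audio: 160 kbps = 0.160 Mbps.
Total bitrate: 1.4 + 0.160 = 1.560 Mbps.
Capacity: 32 GiB = 274,878 Mb.
Recording time: 274,878 / 1.560 = 176,204 s ≈ 48.9 hours.

48.9 hours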